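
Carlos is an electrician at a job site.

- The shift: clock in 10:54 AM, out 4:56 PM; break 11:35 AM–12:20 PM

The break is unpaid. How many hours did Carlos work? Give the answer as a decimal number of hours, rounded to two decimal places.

The shift: 10:54 AM–4:56 PM = 6 h 2 min; less 45 min break → 5 h 17 min

5.28 hours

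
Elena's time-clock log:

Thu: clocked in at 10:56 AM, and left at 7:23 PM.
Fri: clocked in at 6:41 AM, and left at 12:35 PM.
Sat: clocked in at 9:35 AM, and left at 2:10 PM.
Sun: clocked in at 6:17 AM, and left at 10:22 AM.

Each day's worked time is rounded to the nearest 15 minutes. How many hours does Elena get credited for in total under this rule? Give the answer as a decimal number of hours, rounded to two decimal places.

23.00 hours

Thu: 10:56 AM–7:23 PM = 8 h 27 min → rounds to 8 h 30 min
Fri: 6:41 AM–12:35 PM = 5 h 54 min → rounds to 6 h 0 min
Sat: 9:35 AM–2:10 PM = 4 h 35 min → rounds to 4 h 30 min
Sun: 6:17 AM–10:22 AM = 4 h 5 min → rounds to 4 h 0 min
Total credited: 23 h 0 min.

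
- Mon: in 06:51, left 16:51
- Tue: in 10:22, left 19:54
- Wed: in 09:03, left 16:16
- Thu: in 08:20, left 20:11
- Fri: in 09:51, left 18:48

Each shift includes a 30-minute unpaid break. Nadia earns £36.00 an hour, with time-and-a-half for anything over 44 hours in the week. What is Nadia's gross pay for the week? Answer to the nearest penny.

£1640.70

Mon: 06:51–16:51 = 10 h 0 min; less 30 min break → 9 h 30 min
Tue: 10:22–19:54 = 9 h 32 min; less 30 min break → 9 h 2 min
Wed: 09:03–16:16 = 7 h 13 min; less 30 min break → 6 h 43 min
Thu: 08:20–20:11 = 11 h 51 min; less 30 min break → 11 h 21 min
Fri: 09:51–18:48 = 8 h 57 min; less 30 min break → 8 h 27 min
Total worked: 45 h 3 min = 2703 min.
Regular 44 h 0 min = 2640 min at £36.00/h; overtime 1 h 3 min = 63 min at £54.00/h.
Pay = (2640 × £36.00 + 63 × £54.00) ÷ 60 = £1640.70.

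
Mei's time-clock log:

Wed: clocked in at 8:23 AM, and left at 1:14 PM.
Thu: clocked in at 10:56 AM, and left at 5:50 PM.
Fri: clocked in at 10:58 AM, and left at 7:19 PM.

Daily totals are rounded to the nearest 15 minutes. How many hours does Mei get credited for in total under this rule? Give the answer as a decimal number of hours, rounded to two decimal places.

Wed: 8:23 AM–1:14 PM = 4 h 51 min → rounds to 4 h 45 min
Thu: 10:56 AM–5:50 PM = 6 h 54 min → rounds to 7 h 0 min
Fri: 10:58 AM–7:19 PM = 8 h 21 min → rounds to 8 h 15 min
Total credited: 20 h 0 min.

20.00 hours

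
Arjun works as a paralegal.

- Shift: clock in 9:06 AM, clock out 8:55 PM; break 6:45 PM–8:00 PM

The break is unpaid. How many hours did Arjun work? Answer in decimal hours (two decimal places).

10.57 hours

Shift: 9:06 AM–8:55 PM = 11 h 49 min; less 75 min break → 10 h 34 min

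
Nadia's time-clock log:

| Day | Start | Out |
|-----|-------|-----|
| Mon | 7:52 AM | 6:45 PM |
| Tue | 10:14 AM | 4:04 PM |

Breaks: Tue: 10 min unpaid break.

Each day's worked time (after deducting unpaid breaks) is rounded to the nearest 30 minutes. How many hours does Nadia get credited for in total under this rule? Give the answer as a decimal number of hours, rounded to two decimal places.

Mon: 7:52 AM–6:45 PM = 10 h 53 min → rounds to 11 h 0 min
Tue: 10:14 AM–4:04 PM = 5 h 50 min − 10 min = 5 h 40 min → rounds to 5 h 30 min
Total credited: 16 h 30 min.

16.50 hours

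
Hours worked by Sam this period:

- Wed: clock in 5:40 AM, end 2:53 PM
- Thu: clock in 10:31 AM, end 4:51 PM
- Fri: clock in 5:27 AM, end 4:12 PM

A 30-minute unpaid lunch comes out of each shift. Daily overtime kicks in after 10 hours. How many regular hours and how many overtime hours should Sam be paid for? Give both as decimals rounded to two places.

Wed: 5:40 AM–2:53 PM = 9 h 13 min; less 30 min break → 8 h 43 min
Thu: 10:31 AM–4:51 PM = 6 h 20 min; less 30 min break → 5 h 50 min
Fri: 5:27 AM–4:12 PM = 10 h 45 min; less 30 min break → 10 h 15 min
Wed reg 8 h 43 min / OT 0 h 0 min; Thu reg 5 h 50 min / OT 0 h 0 min; Fri reg 10 h 0 min / OT 0 h 15 min.
Totals: regular 24 h 33 min, overtime 0 h 15 min.

Regular 24.55 hours, overtime 0.25 hours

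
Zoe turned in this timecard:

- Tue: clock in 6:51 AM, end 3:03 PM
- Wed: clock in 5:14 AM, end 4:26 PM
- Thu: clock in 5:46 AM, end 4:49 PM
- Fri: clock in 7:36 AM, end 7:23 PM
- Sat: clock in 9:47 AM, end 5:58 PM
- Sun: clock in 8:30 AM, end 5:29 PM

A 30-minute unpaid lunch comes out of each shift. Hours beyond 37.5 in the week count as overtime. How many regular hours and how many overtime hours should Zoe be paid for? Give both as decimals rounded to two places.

Tue: 6:51 AM–3:03 PM = 8 h 12 min; less 30 min break → 7 h 42 min
Wed: 5:14 AM–4:26 PM = 11 h 12 min; less 30 min break → 10 h 42 min
Thu: 5:46 AM–4:49 PM = 11 h 3 min; less 30 min break → 10 h 33 min
Fri: 7:36 AM–7:23 PM = 11 h 47 min; less 30 min break → 11 h 17 min
Sat: 9:47 AM–5:58 PM = 8 h 11 min; less 30 min break → 7 h 41 min
Sun: 8:30 AM–5:29 PM = 8 h 59 min; less 30 min break → 8 h 29 min
Total worked: 56 h 24 min = 56.40 h.
Threshold 37.5 h → overtime 18 h 54 min, regular 37 h 30 min.

Regular 37.50 hours, overtime 18.90 hours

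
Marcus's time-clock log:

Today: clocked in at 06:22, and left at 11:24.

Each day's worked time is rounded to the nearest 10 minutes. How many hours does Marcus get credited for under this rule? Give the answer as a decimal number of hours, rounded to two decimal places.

Today: 06:22–11:24 = 5 h 2 min → rounds to 5 h 0 min

5.00 hours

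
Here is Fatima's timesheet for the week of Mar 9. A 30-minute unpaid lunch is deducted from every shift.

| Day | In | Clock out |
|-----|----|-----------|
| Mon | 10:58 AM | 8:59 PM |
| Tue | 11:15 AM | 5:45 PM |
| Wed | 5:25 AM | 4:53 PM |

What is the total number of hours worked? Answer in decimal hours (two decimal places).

Mon: 10:58 AM–8:59 PM = 10 h 1 min; less 30 min break → 9 h 31 min
Tue: 11:15 AM–5:45 PM = 6 h 30 min; less 30 min break → 6 h 0 min
Wed: 5:25 AM–4:53 PM = 11 h 28 min; less 30 min break → 10 h 58 min
Total: 9 h 31 min + 6 h 0 min + 10 h 58 min = 26 h 29 min.

26.48 hours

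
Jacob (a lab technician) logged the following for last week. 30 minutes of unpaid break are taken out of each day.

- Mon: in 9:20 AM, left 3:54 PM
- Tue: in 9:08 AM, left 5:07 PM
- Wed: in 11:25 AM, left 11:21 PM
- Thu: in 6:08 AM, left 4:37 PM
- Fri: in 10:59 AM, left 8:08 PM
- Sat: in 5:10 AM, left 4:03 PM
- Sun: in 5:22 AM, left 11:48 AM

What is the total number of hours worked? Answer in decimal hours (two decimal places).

Mon: 9:20 AM–3:54 PM = 6 h 34 min; less 30 min break → 6 h 4 min
Tue: 9:08 AM–5:07 PM = 7 h 59 min; less 30 min break → 7 h 29 min
Wed: 11:25 AM–11:21 PM = 11 h 56 min; less 30 min break → 11 h 26 min
Thu: 6:08 AM–4:37 PM = 10 h 29 min; less 30 min break → 9 h 59 min
Fri: 10:59 AM–8:08 PM = 9 h 9 min; less 30 min break → 8 h 39 min
Sat: 5:10 AM–4:03 PM = 10 h 53 min; less 30 min break → 10 h 23 min
Sun: 5:22 AM–11:48 AM = 6 h 26 min; less 30 min break → 5 h 56 min
Total: 6 h 4 min + 7 h 29 min + 11 h 26 min + 9 h 59 min + 8 h 39 min + 10 h 23 min + 5 h 56 min = 59 h 56 min.

59.93 hours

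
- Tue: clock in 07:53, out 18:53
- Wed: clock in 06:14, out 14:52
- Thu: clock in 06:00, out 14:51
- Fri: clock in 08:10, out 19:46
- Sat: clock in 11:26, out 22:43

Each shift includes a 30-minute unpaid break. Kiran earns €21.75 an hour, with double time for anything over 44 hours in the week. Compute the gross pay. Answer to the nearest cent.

Tue: 07:53–18:53 = 11 h 0 min; less 30 min break → 10 h 30 min
Wed: 06:14–14:52 = 8 h 38 min; less 30 min break → 8 h 8 min
Thu: 06:00–14:51 = 8 h 51 min; less 30 min break → 8 h 21 min
Fri: 08:10–19:46 = 11 h 36 min; less 30 min break → 11 h 6 min
Sat: 11:26–22:43 = 11 h 17 min; less 30 min break → 10 h 47 min
Total worked: 48 h 52 min = 2932 min.
Regular 44 h 0 min = 2640 min at €21.75/h; overtime 4 h 52 min = 292 min at €43.50/h.
Pay = (2640 × €21.75 + 292 × €43.50) ÷ 60 = €1168.70.

€1168.70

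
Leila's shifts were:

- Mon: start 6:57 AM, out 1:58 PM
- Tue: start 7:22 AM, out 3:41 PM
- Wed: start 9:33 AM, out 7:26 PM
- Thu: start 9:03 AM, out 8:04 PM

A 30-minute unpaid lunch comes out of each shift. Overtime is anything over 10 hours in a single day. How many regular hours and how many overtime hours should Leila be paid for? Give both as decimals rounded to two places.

Mon: 6:57 AM–1:58 PM = 7 h 1 min; less 30 min break → 6 h 31 min
Tue: 7:22 AM–3:41 PM = 8 h 19 min; less 30 min break → 7 h 49 min
Wed: 9:33 AM–7:26 PM = 9 h 53 min; less 30 min break → 9 h 23 min
Thu: 9:03 AM–8:04 PM = 11 h 1 min; less 30 min break → 10 h 31 min
Mon reg 6 h 31 min / OT 0 h 0 min; Tue reg 7 h 49 min / OT 0 h 0 min; Wed reg 9 h 23 min / OT 0 h 0 min; Thu reg 10 h 0 min / OT 0 h 31 min.
Totals: regular 33 h 43 min, overtime 0 h 31 min.

Regular 33.72 hours, overtime 0.52 hours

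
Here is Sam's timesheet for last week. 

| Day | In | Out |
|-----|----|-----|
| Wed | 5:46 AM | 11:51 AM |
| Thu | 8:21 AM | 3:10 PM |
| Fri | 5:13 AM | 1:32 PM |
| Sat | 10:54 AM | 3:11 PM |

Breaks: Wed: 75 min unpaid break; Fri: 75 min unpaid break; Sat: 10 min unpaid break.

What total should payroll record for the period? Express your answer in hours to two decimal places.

Wed: 5:46 AM–11:51 AM = 6 h 5 min; less 75 min break → 4 h 50 min
Thu: 8:21 AM–3:10 PM = 6 h 49 min
Fri: 5:13 AM–1:32 PM = 8 h 19 min; less 75 min break → 7 h 4 min
Sat: 10:54 AM–3:11 PM = 4 h 17 min; less 10 min break → 4 h 7 min
Total: 4 h 50 min + 6 h 49 min + 7 h 4 min + 4 h 7 min = 22 h 50 min.

22.83 hours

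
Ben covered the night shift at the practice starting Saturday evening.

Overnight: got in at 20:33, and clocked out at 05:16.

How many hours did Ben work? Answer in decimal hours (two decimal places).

8.72 hours

Overnight: 20:33 → midnight = 3 h 27 min; midnight → 05:16 = 5 h 16 min; span 8 h 43 min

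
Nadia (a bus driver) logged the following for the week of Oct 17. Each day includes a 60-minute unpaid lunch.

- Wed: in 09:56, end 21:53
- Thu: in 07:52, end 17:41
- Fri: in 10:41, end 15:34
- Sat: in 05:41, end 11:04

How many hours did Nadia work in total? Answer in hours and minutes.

28 h 2 min

Wed: 09:56–21:53 = 11 h 57 min; less 60 min break → 10 h 57 min
Thu: 07:52–17:41 = 9 h 49 min; less 60 min break → 8 h 49 min
Fri: 10:41–15:34 = 4 h 53 min; less 60 min break → 3 h 53 min
Sat: 05:41–11:04 = 5 h 23 min; less 60 min break → 4 h 23 min
Total: 10 h 57 min + 8 h 49 min + 3 h 53 min + 4 h 23 min = 28 h 2 min.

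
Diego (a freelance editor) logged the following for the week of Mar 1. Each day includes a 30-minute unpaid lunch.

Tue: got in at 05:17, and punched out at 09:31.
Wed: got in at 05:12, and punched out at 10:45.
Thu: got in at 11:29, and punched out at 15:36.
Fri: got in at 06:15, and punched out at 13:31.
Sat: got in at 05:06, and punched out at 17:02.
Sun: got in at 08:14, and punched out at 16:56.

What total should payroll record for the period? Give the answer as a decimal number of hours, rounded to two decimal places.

Tue: 05:17–09:31 = 4 h 14 min; less 30 min break → 3 h 44 min
Wed: 05:12–10:45 = 5 h 33 min; less 30 min break → 5 h 3 min
Thu: 11:29–15:36 = 4 h 7 min; less 30 min break → 3 h 37 min
Fri: 06:15–13:31 = 7 h 16 min; less 30 min break → 6 h 46 min
Sat: 05:06–17:02 = 11 h 56 min; less 30 min break → 11 h 26 min
Sun: 08:14–16:56 = 8 h 42 min; less 30 min break → 8 h 12 min
Total: 3 h 44 min + 5 h 3 min + 3 h 37 min + 6 h 46 min + 11 h 26 min + 8 h 12 min = 38 h 48 min.

38.80 hours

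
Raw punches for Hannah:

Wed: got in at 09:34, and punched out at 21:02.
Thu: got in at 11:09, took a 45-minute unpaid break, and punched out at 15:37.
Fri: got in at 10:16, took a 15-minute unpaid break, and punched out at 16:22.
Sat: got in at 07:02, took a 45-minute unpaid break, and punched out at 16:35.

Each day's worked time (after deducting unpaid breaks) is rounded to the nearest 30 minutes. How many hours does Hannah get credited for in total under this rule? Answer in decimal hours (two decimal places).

Wed: 09:34–21:02 = 11 h 28 min → rounds to 11 h 30 min
Thu: 11:09–15:37 = 4 h 28 min − 45 min = 3 h 43 min → rounds to 3 h 30 min
Fri: 10:16–16:22 = 6 h 6 min − 15 min = 5 h 51 min → rounds to 6 h 0 min
Sat: 07:02–16:35 = 9 h 33 min − 45 min = 8 h 48 min → rounds to 9 h 0 min
Total credited: 30 h 0 min.

30.00 hours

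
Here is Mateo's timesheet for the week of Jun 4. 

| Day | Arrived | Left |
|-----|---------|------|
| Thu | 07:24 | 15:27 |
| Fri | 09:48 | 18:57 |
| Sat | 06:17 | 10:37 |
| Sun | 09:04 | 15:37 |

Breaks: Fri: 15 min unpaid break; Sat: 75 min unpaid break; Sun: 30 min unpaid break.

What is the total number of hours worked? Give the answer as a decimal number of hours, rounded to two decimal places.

26.08 hours

Thu: 07:24–15:27 = 8 h 3 min
Fri: 09:48–18:57 = 9 h 9 min; less 15 min break → 8 h 54 min
Sat: 06:17–10:37 = 4 h 20 min; less 75 min break → 3 h 5 min
Sun: 09:04–15:37 = 6 h 33 min; less 30 min break → 6 h 3 min
Total: 8 h 3 min + 8 h 54 min + 3 h 5 min + 6 h 3 min = 26 h 5 min.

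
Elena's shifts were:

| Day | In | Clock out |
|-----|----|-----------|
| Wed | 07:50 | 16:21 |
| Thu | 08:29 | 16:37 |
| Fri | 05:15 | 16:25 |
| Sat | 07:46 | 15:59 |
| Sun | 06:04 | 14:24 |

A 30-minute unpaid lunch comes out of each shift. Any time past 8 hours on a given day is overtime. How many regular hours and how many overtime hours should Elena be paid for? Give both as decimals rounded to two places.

Wed: 07:50–16:21 = 8 h 31 min; less 30 min break → 8 h 1 min
Thu: 08:29–16:37 = 8 h 8 min; less 30 min break → 7 h 38 min
Fri: 05:15–16:25 = 11 h 10 min; less 30 min break → 10 h 40 min
Sat: 07:46–15:59 = 8 h 13 min; less 30 min break → 7 h 43 min
Sun: 06:04–14:24 = 8 h 20 min; less 30 min break → 7 h 50 min
Wed reg 8 h 0 min / OT 0 h 1 min; Thu reg 7 h 38 min / OT 0 h 0 min; Fri reg 8 h 0 min / OT 2 h 40 min; Sat reg 7 h 43 min / OT 0 h 0 min; Sun reg 7 h 50 min / OT 0 h 0 min.
Totals: regular 39 h 11 min, overtime 2 h 41 min.

Regular 39.18 hours, overtime 2.68 hours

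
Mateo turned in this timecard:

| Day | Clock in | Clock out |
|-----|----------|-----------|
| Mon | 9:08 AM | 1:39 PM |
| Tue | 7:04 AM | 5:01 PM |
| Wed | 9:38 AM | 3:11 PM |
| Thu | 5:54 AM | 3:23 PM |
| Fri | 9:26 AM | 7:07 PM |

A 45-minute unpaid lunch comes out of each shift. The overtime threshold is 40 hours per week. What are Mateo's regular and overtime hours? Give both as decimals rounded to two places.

Regular 35.43 hours, overtime 0.00 hours

Mon: 9:08 AM–1:39 PM = 4 h 31 min; less 45 min break → 3 h 46 min
Tue: 7:04 AM–5:01 PM = 9 h 57 min; less 45 min break → 9 h 12 min
Wed: 9:38 AM–3:11 PM = 5 h 33 min; less 45 min break → 4 h 48 min
Thu: 5:54 AM–3:23 PM = 9 h 29 min; less 45 min break → 8 h 44 min
Fri: 9:26 AM–7:07 PM = 9 h 41 min; less 45 min break → 8 h 56 min
Total worked: 35 h 26 min = 35.43 h.
Threshold 40 h → overtime 0 h 0 min, regular 35 h 26 min.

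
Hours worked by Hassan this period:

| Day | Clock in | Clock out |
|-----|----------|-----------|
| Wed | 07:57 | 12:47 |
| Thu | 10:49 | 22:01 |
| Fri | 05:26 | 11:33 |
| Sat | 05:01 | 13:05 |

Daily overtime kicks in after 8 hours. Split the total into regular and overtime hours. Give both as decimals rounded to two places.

Wed: 07:57–12:47 = 4 h 50 min
Thu: 10:49–22:01 = 11 h 12 min
Fri: 05:26–11:33 = 6 h 7 min
Sat: 05:01–13:05 = 8 h 4 min
Wed reg 4 h 50 min / OT 0 h 0 min; Thu reg 8 h 0 min / OT 3 h 12 min; Fri reg 6 h 7 min / OT 0 h 0 min; Sat reg 8 h 0 min / OT 0 h 4 min.
Totals: regular 26 h 57 min, overtime 3 h 16 min.

Regular 26.95 hours, overtime 3.27 hours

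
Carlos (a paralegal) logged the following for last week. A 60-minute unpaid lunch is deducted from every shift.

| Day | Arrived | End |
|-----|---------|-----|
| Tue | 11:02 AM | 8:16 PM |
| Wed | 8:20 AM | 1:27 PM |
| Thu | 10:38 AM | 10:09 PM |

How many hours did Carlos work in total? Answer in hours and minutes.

22 h 52 min

Tue: 11:02 AM–8:16 PM = 9 h 14 min; less 60 min break → 8 h 14 min
Wed: 8:20 AM–1:27 PM = 5 h 7 min; less 60 min break → 4 h 7 min
Thu: 10:38 AM–10:09 PM = 11 h 31 min; less 60 min break → 10 h 31 min
Total: 8 h 14 min + 4 h 7 min + 10 h 31 min = 22 h 52 min.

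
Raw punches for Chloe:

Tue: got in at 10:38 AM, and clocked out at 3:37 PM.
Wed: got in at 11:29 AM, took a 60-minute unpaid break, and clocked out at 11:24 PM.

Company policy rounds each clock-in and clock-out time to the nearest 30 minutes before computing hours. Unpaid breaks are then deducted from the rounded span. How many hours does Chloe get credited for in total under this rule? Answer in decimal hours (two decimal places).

16.00 hours

Tue: in 10:38 AM→10:30 AM, out 3:37 PM→3:30 PM; 5 h 0 min
Wed: in 11:29 AM→11:30 AM, out 11:24 PM→11:30 PM; 12 h 0 min − 60 min = 11 h 0 min
Total credited: 16 h 0 min.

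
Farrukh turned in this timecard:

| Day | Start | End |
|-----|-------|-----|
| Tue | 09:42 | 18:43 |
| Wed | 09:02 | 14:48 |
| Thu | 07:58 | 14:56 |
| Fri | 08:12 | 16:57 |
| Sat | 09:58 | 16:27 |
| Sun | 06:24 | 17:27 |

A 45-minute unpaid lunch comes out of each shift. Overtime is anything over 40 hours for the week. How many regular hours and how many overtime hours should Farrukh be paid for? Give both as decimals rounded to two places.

Regular 40.00 hours, overtime 3.53 hours

Tue: 09:42–18:43 = 9 h 1 min; less 45 min break → 8 h 16 min
Wed: 09:02–14:48 = 5 h 46 min; less 45 min break → 5 h 1 min
Thu: 07:58–14:56 = 6 h 58 min; less 45 min break → 6 h 13 min
Fri: 08:12–16:57 = 8 h 45 min; less 45 min break → 8 h 0 min
Sat: 09:58–16:27 = 6 h 29 min; less 45 min break → 5 h 44 min
Sun: 06:24–17:27 = 11 h 3 min; less 45 min break → 10 h 18 min
Total worked: 43 h 32 min = 43.53 h.
Threshold 40 h → overtime 3 h 32 min, regular 40 h 0 min.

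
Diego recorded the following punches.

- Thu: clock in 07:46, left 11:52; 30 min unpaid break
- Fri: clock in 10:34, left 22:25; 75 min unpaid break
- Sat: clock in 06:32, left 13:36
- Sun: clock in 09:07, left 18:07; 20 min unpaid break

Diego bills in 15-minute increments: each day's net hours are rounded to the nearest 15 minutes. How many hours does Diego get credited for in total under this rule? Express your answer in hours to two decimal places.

Thu: 07:46–11:52 = 4 h 6 min − 30 min = 3 h 36 min → rounds to 3 h 30 min
Fri: 10:34–22:25 = 11 h 51 min − 75 min = 10 h 36 min → rounds to 10 h 30 min
Sat: 06:32–13:36 = 7 h 4 min → rounds to 7 h 0 min
Sun: 09:07–18:07 = 9 h 0 min − 20 min = 8 h 40 min → rounds to 8 h 45 min
Total credited: 29 h 45 min.

29.75 hours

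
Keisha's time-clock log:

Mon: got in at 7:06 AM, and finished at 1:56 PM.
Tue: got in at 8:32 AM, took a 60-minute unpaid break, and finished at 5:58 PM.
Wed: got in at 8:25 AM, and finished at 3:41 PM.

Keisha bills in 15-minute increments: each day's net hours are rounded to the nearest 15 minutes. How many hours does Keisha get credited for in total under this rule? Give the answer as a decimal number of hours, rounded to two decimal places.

Mon: 7:06 AM–1:56 PM = 6 h 50 min → rounds to 6 h 45 min
Tue: 8:32 AM–5:58 PM = 9 h 26 min − 60 min = 8 h 26 min → rounds to 8 h 30 min
Wed: 8:25 AM–3:41 PM = 7 h 16 min → rounds to 7 h 15 min
Total credited: 22 h 30 min.

22.50 hours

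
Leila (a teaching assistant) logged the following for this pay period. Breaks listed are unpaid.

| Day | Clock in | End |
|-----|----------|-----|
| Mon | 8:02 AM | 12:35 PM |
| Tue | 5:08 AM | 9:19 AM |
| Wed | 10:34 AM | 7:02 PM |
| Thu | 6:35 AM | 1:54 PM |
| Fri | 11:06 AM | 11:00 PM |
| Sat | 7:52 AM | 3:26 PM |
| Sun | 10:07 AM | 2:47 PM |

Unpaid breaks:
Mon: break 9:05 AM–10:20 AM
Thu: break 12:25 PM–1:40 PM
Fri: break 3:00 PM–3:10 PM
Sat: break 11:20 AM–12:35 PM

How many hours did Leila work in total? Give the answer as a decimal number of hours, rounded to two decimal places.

Mon: 8:02 AM–12:35 PM = 4 h 33 min; less 75 min break → 3 h 18 min
Tue: 5:08 AM–9:19 AM = 4 h 11 min
Wed: 10:34 AM–7:02 PM = 8 h 28 min
Thu: 6:35 AM–1:54 PM = 7 h 19 min; less 75 min break → 6 h 4 min
Fri: 11:06 AM–11:00 PM = 11 h 54 min; less 10 min break → 11 h 44 min
Sat: 7:52 AM–3:26 PM = 7 h 34 min; less 75 min break → 6 h 19 min
Sun: 10:07 AM–2:47 PM = 4 h 40 min
Total: 3 h 18 min + 4 h 11 min + 8 h 28 min + 6 h 4 min + 11 h 44 min + 6 h 19 min + 4 h 40 min = 44 h 44 min.

44.73 hours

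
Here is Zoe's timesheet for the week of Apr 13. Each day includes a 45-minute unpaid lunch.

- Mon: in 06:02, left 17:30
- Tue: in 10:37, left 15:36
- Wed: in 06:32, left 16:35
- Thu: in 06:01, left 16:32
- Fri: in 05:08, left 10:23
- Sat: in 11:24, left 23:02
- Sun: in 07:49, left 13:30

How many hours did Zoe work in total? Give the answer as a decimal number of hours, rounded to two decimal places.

Mon: 06:02–17:30 = 11 h 28 min; less 45 min break → 10 h 43 min
Tue: 10:37–15:36 = 4 h 59 min; less 45 min break → 4 h 14 min
Wed: 06:32–16:35 = 10 h 3 min; less 45 min break → 9 h 18 min
Thu: 06:01–16:32 = 10 h 31 min; less 45 min break → 9 h 46 min
Fri: 05:08–10:23 = 5 h 15 min; less 45 min break → 4 h 30 min
Sat: 11:24–23:02 = 11 h 38 min; less 45 min break → 10 h 53 min
Sun: 07:49–13:30 = 5 h 41 min; less 45 min break → 4 h 56 min
Total: 10 h 43 min + 4 h 14 min + 9 h 18 min + 9 h 46 min + 4 h 30 min + 10 h 53 min + 4 h 56 min = 54 h 20 min.

54.33 hours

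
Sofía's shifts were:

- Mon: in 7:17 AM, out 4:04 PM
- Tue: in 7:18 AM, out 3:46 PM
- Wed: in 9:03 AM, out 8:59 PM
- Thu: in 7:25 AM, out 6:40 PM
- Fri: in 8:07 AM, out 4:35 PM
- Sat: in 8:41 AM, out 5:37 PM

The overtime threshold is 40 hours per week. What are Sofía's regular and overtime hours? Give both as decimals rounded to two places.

Regular 40.00 hours, overtime 17.83 hours

Mon: 7:17 AM–4:04 PM = 8 h 47 min
Tue: 7:18 AM–3:46 PM = 8 h 28 min
Wed: 9:03 AM–8:59 PM = 11 h 56 min
Thu: 7:25 AM–6:40 PM = 11 h 15 min
Fri: 8:07 AM–4:35 PM = 8 h 28 min
Sat: 8:41 AM–5:37 PM = 8 h 56 min
Total worked: 57 h 50 min = 57.83 h.
Threshold 40 h → overtime 17 h 50 min, regular 40 h 0 min.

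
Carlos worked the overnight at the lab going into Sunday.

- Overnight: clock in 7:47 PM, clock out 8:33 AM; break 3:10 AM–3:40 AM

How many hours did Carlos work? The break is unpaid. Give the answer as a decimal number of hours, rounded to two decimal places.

Overnight: 7:47 PM → midnight = 4 h 13 min; midnight → 8:33 AM = 8 h 33 min; span 12 h 46 min; less 30 min break → 12 h 16 min

12.27 hours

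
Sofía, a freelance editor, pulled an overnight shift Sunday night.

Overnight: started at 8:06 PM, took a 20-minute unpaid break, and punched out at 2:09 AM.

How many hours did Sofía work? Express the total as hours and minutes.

5 h 43 min

Overnight: 8:06 PM → midnight = 3 h 54 min; midnight → 2:09 AM = 2 h 9 min; span 6 h 3 min; less 20 min break → 5 h 43 min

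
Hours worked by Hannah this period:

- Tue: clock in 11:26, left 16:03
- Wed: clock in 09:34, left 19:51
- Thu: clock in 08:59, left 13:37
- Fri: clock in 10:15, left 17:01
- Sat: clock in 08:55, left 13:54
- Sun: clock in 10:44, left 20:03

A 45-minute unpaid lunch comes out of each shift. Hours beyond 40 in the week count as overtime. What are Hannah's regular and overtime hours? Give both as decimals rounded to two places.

Regular 36.10 hours, overtime 0.00 hours

Tue: 11:26–16:03 = 4 h 37 min; less 45 min break → 3 h 52 min
Wed: 09:34–19:51 = 10 h 17 min; less 45 min break → 9 h 32 min
Thu: 08:59–13:37 = 4 h 38 min; less 45 min break → 3 h 53 min
Fri: 10:15–17:01 = 6 h 46 min; less 45 min break → 6 h 1 min
Sat: 08:55–13:54 = 4 h 59 min; less 45 min break → 4 h 14 min
Sun: 10:44–20:03 = 9 h 19 min; less 45 min break → 8 h 34 min
Total worked: 36 h 6 min = 36.10 h.
Threshold 40 h → overtime 0 h 0 min, regular 36 h 6 min.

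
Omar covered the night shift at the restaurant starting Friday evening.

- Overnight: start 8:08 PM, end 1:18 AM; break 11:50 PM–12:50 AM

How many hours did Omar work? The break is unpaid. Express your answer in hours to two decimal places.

Overnight: 8:08 PM → midnight = 3 h 52 min; midnight → 1:18 AM = 1 h 18 min; span 5 h 10 min; less 60 min break → 4 h 10 min

4.17 hours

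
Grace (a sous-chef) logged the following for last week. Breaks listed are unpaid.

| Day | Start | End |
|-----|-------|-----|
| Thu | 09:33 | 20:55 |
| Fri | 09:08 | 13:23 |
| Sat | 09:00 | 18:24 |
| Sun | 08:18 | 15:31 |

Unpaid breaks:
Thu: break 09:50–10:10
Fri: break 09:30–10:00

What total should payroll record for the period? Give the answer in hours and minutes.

Thu: 09:33–20:55 = 11 h 22 min; less 20 min break → 11 h 2 min
Fri: 09:08–13:23 = 4 h 15 min; less 30 min break → 3 h 45 min
Sat: 09:00–18:24 = 9 h 24 min
Sun: 08:18–15:31 = 7 h 13 min
Total: 11 h 2 min + 3 h 45 min + 9 h 24 min + 7 h 13 min = 31 h 24 min.

31 h 24 min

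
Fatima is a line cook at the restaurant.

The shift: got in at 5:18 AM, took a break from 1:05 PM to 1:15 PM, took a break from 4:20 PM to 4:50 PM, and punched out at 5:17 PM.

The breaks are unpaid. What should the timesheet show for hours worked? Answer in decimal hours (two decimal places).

11.32 hours

The shift: 5:18 AM–5:17 PM = 11 h 59 min; less 40 min break → 11 h 19 min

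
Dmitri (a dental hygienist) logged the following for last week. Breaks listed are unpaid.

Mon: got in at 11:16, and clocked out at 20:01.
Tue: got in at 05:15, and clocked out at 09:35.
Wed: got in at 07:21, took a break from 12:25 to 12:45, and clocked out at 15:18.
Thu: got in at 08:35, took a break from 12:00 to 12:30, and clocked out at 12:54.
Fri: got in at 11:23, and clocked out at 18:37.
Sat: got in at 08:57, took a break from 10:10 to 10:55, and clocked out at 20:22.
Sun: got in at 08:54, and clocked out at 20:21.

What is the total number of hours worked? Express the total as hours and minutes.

53 h 52 min

Mon: 11:16–20:01 = 8 h 45 min
Tue: 05:15–09:35 = 4 h 20 min
Wed: 07:21–15:18 = 7 h 57 min; less 20 min break → 7 h 37 min
Thu: 08:35–12:54 = 4 h 19 min; less 30 min break → 3 h 49 min
Fri: 11:23–18:37 = 7 h 14 min
Sat: 08:57–20:22 = 11 h 25 min; less 45 min break → 10 h 40 min
Sun: 08:54–20:21 = 11 h 27 min
Total: 8 h 45 min + 4 h 20 min + 7 h 37 min + 3 h 49 min + 7 h 14 min + 10 h 40 min + 11 h 27 min = 53 h 52 min.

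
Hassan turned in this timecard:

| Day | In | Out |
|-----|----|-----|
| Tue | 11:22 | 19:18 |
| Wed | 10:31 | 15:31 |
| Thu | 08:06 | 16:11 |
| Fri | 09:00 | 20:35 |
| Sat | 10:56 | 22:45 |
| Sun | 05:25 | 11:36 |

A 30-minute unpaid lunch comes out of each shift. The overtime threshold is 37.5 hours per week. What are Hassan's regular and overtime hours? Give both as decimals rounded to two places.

Tue: 11:22–19:18 = 7 h 56 min; less 30 min break → 7 h 26 min
Wed: 10:31–15:31 = 5 h 0 min; less 30 min break → 4 h 30 min
Thu: 08:06–16:11 = 8 h 5 min; less 30 min break → 7 h 35 min
Fri: 09:00–20:35 = 11 h 35 min; less 30 min break → 11 h 5 min
Sat: 10:56–22:45 = 11 h 49 min; less 30 min break → 11 h 19 min
Sun: 05:25–11:36 = 6 h 11 min; less 30 min break → 5 h 41 min
Total worked: 47 h 36 min = 47.60 h.
Threshold 37.5 h → overtime 10 h 6 min, regular 37 h 30 min.

Regular 37.50 hours, overtime 10.10 hours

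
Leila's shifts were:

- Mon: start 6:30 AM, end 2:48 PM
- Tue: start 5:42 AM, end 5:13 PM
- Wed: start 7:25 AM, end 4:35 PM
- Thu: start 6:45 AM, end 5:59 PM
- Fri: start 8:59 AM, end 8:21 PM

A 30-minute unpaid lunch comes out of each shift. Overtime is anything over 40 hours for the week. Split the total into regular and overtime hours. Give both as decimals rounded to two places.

Mon: 6:30 AM–2:48 PM = 8 h 18 min; less 30 min break → 7 h 48 min
Tue: 5:42 AM–5:13 PM = 11 h 31 min; less 30 min break → 11 h 1 min
Wed: 7:25 AM–4:35 PM = 9 h 10 min; less 30 min break → 8 h 40 min
Thu: 6:45 AM–5:59 PM = 11 h 14 min; less 30 min break → 10 h 44 min
Fri: 8:59 AM–8:21 PM = 11 h 22 min; less 30 min break → 10 h 52 min
Total worked: 49 h 5 min = 49.08 h.
Threshold 40 h → overtime 9 h 5 min, regular 40 h 0 min.

Regular 40.00 hours, overtime 9.08 hours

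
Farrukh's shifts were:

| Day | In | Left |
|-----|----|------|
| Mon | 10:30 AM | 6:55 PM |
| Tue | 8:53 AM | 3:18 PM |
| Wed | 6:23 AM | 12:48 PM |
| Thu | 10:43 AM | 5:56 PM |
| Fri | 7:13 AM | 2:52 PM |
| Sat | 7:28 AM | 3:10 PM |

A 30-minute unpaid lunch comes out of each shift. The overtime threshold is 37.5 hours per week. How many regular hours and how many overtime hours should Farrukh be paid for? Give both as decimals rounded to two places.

Mon: 10:30 AM–6:55 PM = 8 h 25 min; less 30 min break → 7 h 55 min
Tue: 8:53 AM–3:18 PM = 6 h 25 min; less 30 min break → 5 h 55 min
Wed: 6:23 AM–12:48 PM = 6 h 25 min; less 30 min break → 5 h 55 min
Thu: 10:43 AM–5:56 PM = 7 h 13 min; less 30 min break → 6 h 43 min
Fri: 7:13 AM–2:52 PM = 7 h 39 min; less 30 min break → 7 h 9 min
Sat: 7:28 AM–3:10 PM = 7 h 42 min; less 30 min break → 7 h 12 min
Total worked: 40 h 49 min = 40.82 h.
Threshold 37.5 h → overtime 3 h 19 min, regular 37 h 30 min.

Regular 37.50 hours, overtime 3.32 hours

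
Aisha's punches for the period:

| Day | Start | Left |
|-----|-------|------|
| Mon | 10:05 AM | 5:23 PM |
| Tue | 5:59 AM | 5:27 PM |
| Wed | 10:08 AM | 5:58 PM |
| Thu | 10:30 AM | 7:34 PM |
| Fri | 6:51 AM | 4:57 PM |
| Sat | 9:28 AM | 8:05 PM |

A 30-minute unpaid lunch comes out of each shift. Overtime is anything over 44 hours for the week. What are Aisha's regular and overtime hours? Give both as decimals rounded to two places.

Mon: 10:05 AM–5:23 PM = 7 h 18 min; less 30 min break → 6 h 48 min
Tue: 5:59 AM–5:27 PM = 11 h 28 min; less 30 min break → 10 h 58 min
Wed: 10:08 AM–5:58 PM = 7 h 50 min; less 30 min break → 7 h 20 min
Thu: 10:30 AM–7:34 PM = 9 h 4 min; less 30 min break → 8 h 34 min
Fri: 6:51 AM–4:57 PM = 10 h 6 min; less 30 min break → 9 h 36 min
Sat: 9:28 AM–8:05 PM = 10 h 37 min; less 30 min break → 10 h 7 min
Total worked: 53 h 23 min = 53.38 h.
Threshold 44 h → overtime 9 h 23 min, regular 44 h 0 min.

Regular 44.00 hours, overtime 9.38 hours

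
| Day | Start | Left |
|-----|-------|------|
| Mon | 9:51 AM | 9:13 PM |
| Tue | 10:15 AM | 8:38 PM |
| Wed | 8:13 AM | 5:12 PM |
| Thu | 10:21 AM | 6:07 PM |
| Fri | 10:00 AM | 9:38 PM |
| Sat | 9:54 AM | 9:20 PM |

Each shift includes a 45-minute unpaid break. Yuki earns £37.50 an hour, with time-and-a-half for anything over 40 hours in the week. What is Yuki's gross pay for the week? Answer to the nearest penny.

Mon: 9:51 AM–9:13 PM = 11 h 22 min; less 45 min break → 10 h 37 min
Tue: 10:15 AM–8:38 PM = 10 h 23 min; less 45 min break → 9 h 38 min
Wed: 8:13 AM–5:12 PM = 8 h 59 min; less 45 min break → 8 h 14 min
Thu: 10:21 AM–6:07 PM = 7 h 46 min; less 45 min break → 7 h 1 min
Fri: 10:00 AM–9:38 PM = 11 h 38 min; less 45 min break → 10 h 53 min
Sat: 9:54 AM–9:20 PM = 11 h 26 min; less 45 min break → 10 h 41 min
Total worked: 57 h 4 min = 3424 min.
Regular 40 h 0 min = 2400 min at £37.50/h; overtime 17 h 4 min = 1024 min at £56.25/h.
Pay = (2400 × £37.50 + 1024 × £56.25) ÷ 60 = £2460.00.

£2460.00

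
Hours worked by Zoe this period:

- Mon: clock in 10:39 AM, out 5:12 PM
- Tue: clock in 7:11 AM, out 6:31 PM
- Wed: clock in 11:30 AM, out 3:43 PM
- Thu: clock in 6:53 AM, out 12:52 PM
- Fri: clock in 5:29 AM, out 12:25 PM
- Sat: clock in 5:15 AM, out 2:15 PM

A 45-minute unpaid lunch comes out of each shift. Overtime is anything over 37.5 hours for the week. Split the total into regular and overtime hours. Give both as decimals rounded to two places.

Regular 37.50 hours, overtime 2.02 hours

Mon: 10:39 AM–5:12 PM = 6 h 33 min; less 45 min break → 5 h 48 min
Tue: 7:11 AM–6:31 PM = 11 h 20 min; less 45 min break → 10 h 35 min
Wed: 11:30 AM–3:43 PM = 4 h 13 min; less 45 min break → 3 h 28 min
Thu: 6:53 AM–12:52 PM = 5 h 59 min; less 45 min break → 5 h 14 min
Fri: 5:29 AM–12:25 PM = 6 h 56 min; less 45 min break → 6 h 11 min
Sat: 5:15 AM–2:15 PM = 9 h 0 min; less 45 min break → 8 h 15 min
Total worked: 39 h 31 min = 39.52 h.
Threshold 37.5 h → overtime 2 h 1 min, regular 37 h 30 min.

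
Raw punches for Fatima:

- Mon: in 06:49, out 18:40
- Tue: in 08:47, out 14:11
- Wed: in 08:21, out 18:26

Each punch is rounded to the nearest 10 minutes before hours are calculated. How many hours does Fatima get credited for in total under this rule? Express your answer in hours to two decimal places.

27.33 hours

Mon: in 06:49→06:50, out 18:40→18:40; 11 h 50 min
Tue: in 08:47→08:50, out 14:11→14:10; 5 h 20 min
Wed: in 08:21→08:20, out 18:26→18:30; 10 h 10 min
Total credited: 27 h 20 min.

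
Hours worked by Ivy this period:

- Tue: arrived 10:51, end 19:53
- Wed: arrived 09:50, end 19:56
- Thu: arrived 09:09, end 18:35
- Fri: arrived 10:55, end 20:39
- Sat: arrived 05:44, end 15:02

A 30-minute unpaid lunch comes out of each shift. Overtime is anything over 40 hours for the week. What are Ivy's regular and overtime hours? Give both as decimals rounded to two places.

Tue: 10:51–19:53 = 9 h 2 min; less 30 min break → 8 h 32 min
Wed: 09:50–19:56 = 10 h 6 min; less 30 min break → 9 h 36 min
Thu: 09:09–18:35 = 9 h 26 min; less 30 min break → 8 h 56 min
Fri: 10:55–20:39 = 9 h 44 min; less 30 min break → 9 h 14 min
Sat: 05:44–15:02 = 9 h 18 min; less 30 min break → 8 h 48 min
Total worked: 45 h 6 min = 45.10 h.
Threshold 40 h → overtime 5 h 6 min, regular 40 h 0 min.

Regular 40.00 hours, overtime 5.10 hours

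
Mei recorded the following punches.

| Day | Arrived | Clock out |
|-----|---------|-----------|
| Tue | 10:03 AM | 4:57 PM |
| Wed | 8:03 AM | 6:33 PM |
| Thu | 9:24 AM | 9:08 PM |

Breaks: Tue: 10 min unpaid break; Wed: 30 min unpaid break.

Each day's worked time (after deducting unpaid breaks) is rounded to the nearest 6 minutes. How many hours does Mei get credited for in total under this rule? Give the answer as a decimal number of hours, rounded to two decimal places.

28.40 hours

Tue: 10:03 AM–4:57 PM = 6 h 54 min − 10 min = 6 h 44 min → rounds to 6 h 42 min
Wed: 8:03 AM–6:33 PM = 10 h 30 min − 30 min = 10 h 0 min → rounds to 10 h 0 min
Thu: 9:24 AM–9:08 PM = 11 h 44 min → rounds to 11 h 42 min
Total credited: 28 h 24 min.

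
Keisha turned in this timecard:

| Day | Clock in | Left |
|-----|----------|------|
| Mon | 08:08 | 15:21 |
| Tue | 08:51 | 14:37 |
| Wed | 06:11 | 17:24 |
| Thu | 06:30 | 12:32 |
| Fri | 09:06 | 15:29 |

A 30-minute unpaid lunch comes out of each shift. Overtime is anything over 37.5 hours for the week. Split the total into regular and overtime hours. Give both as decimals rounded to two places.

Mon: 08:08–15:21 = 7 h 13 min; less 30 min break → 6 h 43 min
Tue: 08:51–14:37 = 5 h 46 min; less 30 min break → 5 h 16 min
Wed: 06:11–17:24 = 11 h 13 min; less 30 min break → 10 h 43 min
Thu: 06:30–12:32 = 6 h 2 min; less 30 min break → 5 h 32 min
Fri: 09:06–15:29 = 6 h 23 min; less 30 min break → 5 h 53 min
Total worked: 34 h 7 min = 34.12 h.
Threshold 37.5 h → overtime 0 h 0 min, regular 34 h 7 min.

Regular 34.12 hours, overtime 0.00 hours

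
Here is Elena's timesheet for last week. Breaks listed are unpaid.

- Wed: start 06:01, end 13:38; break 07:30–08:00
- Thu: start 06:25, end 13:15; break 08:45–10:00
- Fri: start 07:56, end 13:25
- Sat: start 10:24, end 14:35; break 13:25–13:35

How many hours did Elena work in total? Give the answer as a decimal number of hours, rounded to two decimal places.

22.20 hours

Wed: 06:01–13:38 = 7 h 37 min; less 30 min break → 7 h 7 min
Thu: 06:25–13:15 = 6 h 50 min; less 75 min break → 5 h 35 min
Fri: 07:56–13:25 = 5 h 29 min
Sat: 10:24–14:35 = 4 h 11 min; less 10 min break → 4 h 1 min
Total: 7 h 7 min + 5 h 35 min + 5 h 29 min + 4 h 1 min = 22 h 12 min.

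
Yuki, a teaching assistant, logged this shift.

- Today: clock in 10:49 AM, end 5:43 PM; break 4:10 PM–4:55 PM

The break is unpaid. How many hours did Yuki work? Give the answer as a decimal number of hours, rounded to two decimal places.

6.15 hours

Today: 10:49 AM–5:43 PM = 6 h 54 min; less 45 min break → 6 h 9 min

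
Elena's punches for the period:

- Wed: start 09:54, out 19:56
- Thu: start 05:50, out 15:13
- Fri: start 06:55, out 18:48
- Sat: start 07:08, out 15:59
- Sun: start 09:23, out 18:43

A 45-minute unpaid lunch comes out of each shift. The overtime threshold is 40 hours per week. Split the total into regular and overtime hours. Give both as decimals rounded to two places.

Regular 40.00 hours, overtime 5.73 hours

Wed: 09:54–19:56 = 10 h 2 min; less 45 min break → 9 h 17 min
Thu: 05:50–15:13 = 9 h 23 min; less 45 min break → 8 h 38 min
Fri: 06:55–18:48 = 11 h 53 min; less 45 min break → 11 h 8 min
Sat: 07:08–15:59 = 8 h 51 min; less 45 min break → 8 h 6 min
Sun: 09:23–18:43 = 9 h 20 min; less 45 min break → 8 h 35 min
Total worked: 45 h 44 min = 45.73 h.
Threshold 40 h → overtime 5 h 44 min, regular 40 h 0 min.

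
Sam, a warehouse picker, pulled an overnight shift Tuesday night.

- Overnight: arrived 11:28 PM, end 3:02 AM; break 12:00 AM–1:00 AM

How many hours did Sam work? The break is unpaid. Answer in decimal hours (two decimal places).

2.57 hours

Overnight: 11:28 PM → midnight = 0 h 32 min; midnight → 3:02 AM = 3 h 2 min; span 3 h 34 min; less 60 min break → 2 h 34 min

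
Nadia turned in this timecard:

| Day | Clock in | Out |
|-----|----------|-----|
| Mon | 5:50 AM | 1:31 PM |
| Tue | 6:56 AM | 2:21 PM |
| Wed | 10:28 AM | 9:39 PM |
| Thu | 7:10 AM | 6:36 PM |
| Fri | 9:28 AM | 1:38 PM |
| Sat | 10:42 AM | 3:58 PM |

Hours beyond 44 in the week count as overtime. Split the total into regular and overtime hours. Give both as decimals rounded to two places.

Mon: 5:50 AM–1:31 PM = 7 h 41 min
Tue: 6:56 AM–2:21 PM = 7 h 25 min
Wed: 10:28 AM–9:39 PM = 11 h 11 min
Thu: 7:10 AM–6:36 PM = 11 h 26 min
Fri: 9:28 AM–1:38 PM = 4 h 10 min
Sat: 10:42 AM–3:58 PM = 5 h 16 min
Total worked: 47 h 9 min = 47.15 h.
Threshold 44 h → overtime 3 h 9 min, regular 44 h 0 min.

Regular 44.00 hours, overtime 3.15 hours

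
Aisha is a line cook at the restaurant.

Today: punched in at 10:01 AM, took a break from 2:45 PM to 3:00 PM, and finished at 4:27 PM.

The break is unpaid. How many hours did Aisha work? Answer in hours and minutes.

Today: 10:01 AM–4:27 PM = 6 h 26 min; less 15 min break → 6 h 11 min

6 h 11 min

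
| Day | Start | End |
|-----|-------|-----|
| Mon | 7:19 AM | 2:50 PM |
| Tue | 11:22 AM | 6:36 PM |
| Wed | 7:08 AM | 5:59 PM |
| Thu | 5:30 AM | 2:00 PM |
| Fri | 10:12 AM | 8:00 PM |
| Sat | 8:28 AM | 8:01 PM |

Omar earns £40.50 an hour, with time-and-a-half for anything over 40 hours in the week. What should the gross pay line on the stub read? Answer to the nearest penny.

£2558.59

Mon: 7:19 AM–2:50 PM = 7 h 31 min
Tue: 11:22 AM–6:36 PM = 7 h 14 min
Wed: 7:08 AM–5:59 PM = 10 h 51 min
Thu: 5:30 AM–2:00 PM = 8 h 30 min
Fri: 10:12 AM–8:00 PM = 9 h 48 min
Sat: 8:28 AM–8:01 PM = 11 h 33 min
Total worked: 55 h 27 min = 3327 min.
Regular 40 h 0 min = 2400 min at £40.50/h; overtime 15 h 27 min = 927 min at £60.75/h.
Pay = (2400 × £40.50 + 927 × £60.75) ÷ 60 = £2558.59.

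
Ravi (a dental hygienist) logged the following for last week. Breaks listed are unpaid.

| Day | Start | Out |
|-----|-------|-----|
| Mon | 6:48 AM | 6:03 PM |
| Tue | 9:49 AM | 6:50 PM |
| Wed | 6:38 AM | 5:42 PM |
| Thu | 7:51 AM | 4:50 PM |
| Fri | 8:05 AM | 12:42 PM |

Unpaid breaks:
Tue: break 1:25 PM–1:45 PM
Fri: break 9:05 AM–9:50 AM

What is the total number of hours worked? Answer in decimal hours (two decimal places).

43.85 hours

Mon: 6:48 AM–6:03 PM = 11 h 15 min
Tue: 9:49 AM–6:50 PM = 9 h 1 min; less 20 min break → 8 h 41 min
Wed: 6:38 AM–5:42 PM = 11 h 4 min
Thu: 7:51 AM–4:50 PM = 8 h 59 min
Fri: 8:05 AM–12:42 PM = 4 h 37 min; less 45 min break → 3 h 52 min
Total: 11 h 15 min + 8 h 41 min + 11 h 4 min + 8 h 59 min + 3 h 52 min = 43 h 51 min.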